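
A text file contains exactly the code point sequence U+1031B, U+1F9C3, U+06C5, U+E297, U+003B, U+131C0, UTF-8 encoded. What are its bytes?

F0 90 8C 9B F0 9F A7 83 DB 85 EE 8A 97 3B F0 93 87 80

U+1031B: 4-byte form → F0 90 8C 9B.
U+1F9C3: 4-byte form → F0 9F A7 83.
U+06C5: 2-byte form → DB 85.
U+E297: 3-byte form → EE 8A 97.
U+003B: 1-byte form → 3B.
U+131C0: 4-byte form → F0 93 87 80.
Concatenated (18 bytes): F0 90 8C 9B F0 9F A7 83 DB 85 EE 8A 97 3B F0 93 87 80.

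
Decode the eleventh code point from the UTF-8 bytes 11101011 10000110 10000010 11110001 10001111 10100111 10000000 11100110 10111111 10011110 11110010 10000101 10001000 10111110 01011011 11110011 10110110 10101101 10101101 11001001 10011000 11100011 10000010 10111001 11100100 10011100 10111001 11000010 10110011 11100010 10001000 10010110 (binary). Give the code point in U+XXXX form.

Offset 0: leading byte 0xEB = 11101011 → 3-byte char #1 = EB 86 82.
Offset 3: leading byte 0xF1 = 11110001 → 4-byte char #2 = F1 8F A7 80.
Offset 7: leading byte 0xE6 = 11100110 → 3-byte char #3 = E6 BF 9E.
Offset 10: leading byte 0xF2 = 11110010 → 4-byte char #4 = F2 85 88 BE.
Offset 14: leading byte 0x5B = 01011011 → 1-byte char #5 = 5B.
Offset 15: leading byte 0xF3 = 11110011 → 4-byte char #6 = F3 B6 AD AD.
Offset 19: leading byte 0xC9 = 11001001 → 2-byte char #7 = C9 98.
Offset 21: leading byte 0xE3 = 11100011 → 3-byte char #8 = E3 82 B9.
Offset 24: leading byte 0xE4 = 11100100 → 3-byte char #9 = E4 9C B9.
Offset 27: leading byte 0xC2 = 11000010 → 2-byte char #10 = C2 B3.
Offset 29: leading byte 0xE2 = 11100010 → 3-byte char #11 = E2 88 96.
Leading byte 0xE2 = 11100010 matches 1110xxxx → 3-byte sequence.
Byte 1: 0xE2 = 11100010, payload 0010 (4 bits).
Byte 2: 0x88 = 10001000 (10xxxxxx ✓), payload 001000.
Byte 3: 0x96 = 10010110 (10xxxxxx ✓), payload 010110.
Concatenate: 0010001000010110 = 0x2216 (16 bits → U+2216).

U+2216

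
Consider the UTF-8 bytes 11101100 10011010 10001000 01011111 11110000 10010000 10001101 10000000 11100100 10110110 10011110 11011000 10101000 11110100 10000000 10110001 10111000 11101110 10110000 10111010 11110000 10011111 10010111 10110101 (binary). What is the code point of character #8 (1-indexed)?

U+1F5F5

Offset 0: leading byte 0xEC = 11101100 → 3-byte char #1 = EC 9A 88.
Offset 3: leading byte 0x5F = 01011111 → 1-byte char #2 = 5F.
Offset 4: leading byte 0xF0 = 11110000 → 4-byte char #3 = F0 90 8D 80.
Offset 8: leading byte 0xE4 = 11100100 → 3-byte char #4 = E4 B6 9E.
Offset 11: leading byte 0xD8 = 11011000 → 2-byte char #5 = D8 A8.
Offset 13: leading byte 0xF4 = 11110100 → 4-byte char #6 = F4 80 B1 B8.
Offset 17: leading byte 0xEE = 11101110 → 3-byte char #7 = EE B0 BA.
Offset 20: leading byte 0xF0 = 11110000 → 4-byte char #8 = F0 9F 97 B5.
Leading byte 0xF0 = 11110000 matches 11110xxx → 4-byte sequence.
Byte 1: 0xF0 = 11110000, payload 000 (3 bits).
Byte 2: 0x9F = 10011111 (10xxxxxx ✓), payload 011111.
Byte 3: 0x97 = 10010111 (10xxxxxx ✓), payload 010111.
Byte 4: 0xB5 = 10110101 (10xxxxxx ✓), payload 110101.
Concatenate: 000011111010111110101 = 0x1F5F5 (21 bits → U+1F5F5).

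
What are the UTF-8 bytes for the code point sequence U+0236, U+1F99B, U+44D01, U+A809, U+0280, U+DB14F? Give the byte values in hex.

U+0236: 2-byte form → C8 B6.
U+1F99B: 4-byte form → F0 9F A6 9B.
U+44D01: 4-byte form → F1 84 B4 81.
U+A809: 3-byte form → EA A0 89.
U+0280: 2-byte form → CA 80.
U+DB14F: 4-byte form → F3 9B 85 8F.
Concatenated (19 bytes): C8 B6 F0 9F A6 9B F1 84 B4 81 EA A0 89 CA 80 F3 9B 85 8F.

C8 B6 F0 9F A6 9B F1 84 B4 81 EA A0 89 CA 80 F3 9B 85 8F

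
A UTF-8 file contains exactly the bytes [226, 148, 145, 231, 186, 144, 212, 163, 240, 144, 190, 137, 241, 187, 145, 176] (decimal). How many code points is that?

5

Byte at offset 0: 0xE2 = 11100010 → 3-byte char (#1). Advance 3.
Byte at offset 3: 0xE7 = 11100111 → 3-byte char (#2). Advance 3.
Byte at offset 6: 0xD4 = 11010100 → 2-byte char (#3). Advance 2.
Byte at offset 8: 0xF0 = 11110000 → 4-byte char (#4). Advance 4.
Byte at offset 12: 0xF1 = 11110001 → 4-byte char (#5). Advance 4.
Reached end at offset 16 after 5 code points.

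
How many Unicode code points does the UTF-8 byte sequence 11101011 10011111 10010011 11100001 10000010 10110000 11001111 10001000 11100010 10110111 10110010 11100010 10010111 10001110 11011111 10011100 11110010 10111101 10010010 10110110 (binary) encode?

Byte at offset 0: 0xEB = 11101011 → 3-byte char (#1). Advance 3.
Byte at offset 3: 0xE1 = 11100001 → 3-byte char (#2). Advance 3.
Byte at offset 6: 0xCF = 11001111 → 2-byte char (#3). Advance 2.
Byte at offset 8: 0xE2 = 11100010 → 3-byte char (#4). Advance 3.
Byte at offset 11: 0xE2 = 11100010 → 3-byte char (#5). Advance 3.
Byte at offset 14: 0xDF = 11011111 → 2-byte char (#6). Advance 2.
Byte at offset 16: 0xF2 = 11110010 → 4-byte char (#7). Advance 4.
Reached end at offset 20 after 7 code points.

7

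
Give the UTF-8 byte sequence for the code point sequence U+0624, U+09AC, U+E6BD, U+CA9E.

D8 A4 E0 A6 AC EE 9A BD EC AA 9E

U+0624: 2-byte form → D8 A4.
U+09AC: 3-byte form → E0 A6 AC.
U+E6BD: 3-byte form → EE 9A BD.
U+CA9E: 3-byte form → EC AA 9E.
Concatenated (11 bytes): D8 A4 E0 A6 AC EE 9A BD EC AA 9E.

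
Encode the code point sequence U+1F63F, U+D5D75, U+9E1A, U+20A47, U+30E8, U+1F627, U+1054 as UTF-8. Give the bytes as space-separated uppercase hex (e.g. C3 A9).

U+1F63F: 4-byte form → F0 9F 98 BF.
U+D5D75: 4-byte form → F3 95 B5 B5.
U+9E1A: 3-byte form → E9 B8 9A.
U+20A47: 4-byte form → F0 A0 A9 87.
U+30E8: 3-byte form → E3 83 A8.
U+1F627: 4-byte form → F0 9F 98 A7.
U+1054: 3-byte form → E1 81 94.
Concatenated (25 bytes): F0 9F 98 BF F3 95 B5 B5 E9 B8 9A F0 A0 A9 87 E3 83 A8 F0 9F 98 A7 E1 81 94.

F0 9F 98 BF F3 95 B5 B5 E9 B8 9A F0 A0 A9 87 E3 83 A8 F0 9F 98 A7 E1 81 94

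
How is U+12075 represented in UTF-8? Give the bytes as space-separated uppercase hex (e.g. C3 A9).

U+12075 = 0x12075 = 73845 decimal. In range U+10000–U+10FFFF → 4-byte form: 11110xxx 10xxxxxx 10xxxxxx 10xxxxxx.
Binary (21 bits): 000010010000001110101.
Split 3+6+6+6: 000 | 010010 | 000001 | 110101.
Byte 1: 11110000 = 0xF0.
Byte 2: 10010010 = 0x92.
Byte 3: 10000001 = 0x81.
Byte 4: 10110101 = 0xB5.

F0 92 81 B5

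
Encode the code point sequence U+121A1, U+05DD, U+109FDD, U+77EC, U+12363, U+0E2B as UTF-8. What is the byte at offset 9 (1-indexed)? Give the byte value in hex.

1-indexed offset 9 is 0-indexed offset 8.
U+121A1 → 4-byte form F0 92 86 A1 at offsets 0–3.
U+05DD → 2-byte form D7 9D at offsets 4–5.
U+109FDD → 4-byte form F4 89 BF 9D at offsets 6–9.
Offset 8 falls in char 3's range; it's byte 3 of F4 89 BF 9D = 0xBF.

0xBF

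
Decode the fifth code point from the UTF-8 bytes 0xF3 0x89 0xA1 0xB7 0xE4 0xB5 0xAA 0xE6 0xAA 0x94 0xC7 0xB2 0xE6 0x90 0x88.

U+6408

Offset 0: leading byte 0xF3 = 11110011 → 4-byte char #1 = F3 89 A1 B7.
Offset 4: leading byte 0xE4 = 11100100 → 3-byte char #2 = E4 B5 AA.
Offset 7: leading byte 0xE6 = 11100110 → 3-byte char #3 = E6 AA 94.
Offset 10: leading byte 0xC7 = 11000111 → 2-byte char #4 = C7 B2.
Offset 12: leading byte 0xE6 = 11100110 → 3-byte char #5 = E6 90 88.
Leading byte 0xE6 = 11100110 matches 1110xxxx → 3-byte sequence.
Byte 1: 0xE6 = 11100110, payload 0110 (4 bits).
Byte 2: 0x90 = 10010000 (10xxxxxx ✓), payload 010000.
Byte 3: 0x88 = 10001000 (10xxxxxx ✓), payload 001000.
Concatenate: 0110010000001000 = 0x6408 (16 bits → U+6408).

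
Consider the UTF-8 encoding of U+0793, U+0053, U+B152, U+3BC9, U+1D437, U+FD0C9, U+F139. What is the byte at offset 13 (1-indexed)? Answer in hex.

1-indexed offset 13 is 0-indexed offset 12.
U+0793 → 2-byte form DE 93 at offsets 0–1.
U+0053 → 1-byte form 53 at offsets 2–2.
U+B152 → 3-byte form EB 85 92 at offsets 3–5.
U+3BC9 → 3-byte form E3 AF 89 at offsets 6–8.
U+1D437 → 4-byte form F0 9D 90 B7 at offsets 9–12.
Offset 12 falls in char 5's range; it's byte 4 of F0 9D 90 B7 = 0xB7.

0xB7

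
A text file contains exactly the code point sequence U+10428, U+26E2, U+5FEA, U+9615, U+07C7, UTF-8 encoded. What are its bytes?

F0 90 90 A8 E2 9B A2 E5 BF AA E9 98 95 DF 87

U+10428: 4-byte form → F0 90 90 A8.
U+26E2: 3-byte form → E2 9B A2.
U+5FEA: 3-byte form → E5 BF AA.
U+9615: 3-byte form → E9 98 95.
U+07C7: 2-byte form → DF 87.
Concatenated (15 bytes): F0 90 90 A8 E2 9B A2 E5 BF AA E9 98 95 DF 87.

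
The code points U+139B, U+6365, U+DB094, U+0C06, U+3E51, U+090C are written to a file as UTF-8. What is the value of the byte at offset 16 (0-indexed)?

0xE0

U+139B → 3-byte form E1 8E 9B at offsets 0–2.
U+6365 → 3-byte form E6 8D A5 at offsets 3–5.
U+DB094 → 4-byte form F3 9B 82 94 at offsets 6–9.
U+0C06 → 3-byte form E0 B0 86 at offsets 10–12.
U+3E51 → 3-byte form E3 B9 91 at offsets 13–15.
U+090C → 3-byte form E0 A4 8C at offsets 16–18.
Offset 16 falls in char 6's range; it's byte 1 of E0 A4 8C = 0xE0.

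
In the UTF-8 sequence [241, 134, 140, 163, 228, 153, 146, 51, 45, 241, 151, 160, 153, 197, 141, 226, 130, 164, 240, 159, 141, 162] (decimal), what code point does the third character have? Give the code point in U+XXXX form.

U+0033

Offset 0: leading byte 0xF1 = 11110001 → 4-byte char #1 = F1 86 8C A3.
Offset 4: leading byte 0xE4 = 11100100 → 3-byte char #2 = E4 99 92.
Offset 7: leading byte 0x33 = 00110011 → 1-byte char #3 = 33.
Leading byte 0x33 = 00110011 matches 0xxxxxxx → 1-byte sequence.
Byte 1: 0x33 = 00110011, payload 0110011 (7 bits).
Concatenate: 0110011 = 0x33 (7 bits → U+0033).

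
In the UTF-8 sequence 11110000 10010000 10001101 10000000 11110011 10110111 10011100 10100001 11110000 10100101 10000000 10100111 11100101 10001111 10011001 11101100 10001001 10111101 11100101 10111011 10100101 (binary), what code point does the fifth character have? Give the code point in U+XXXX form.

Offset 0: leading byte 0xF0 = 11110000 → 4-byte char #1 = F0 90 8D 80.
Offset 4: leading byte 0xF3 = 11110011 → 4-byte char #2 = F3 B7 9C A1.
Offset 8: leading byte 0xF0 = 11110000 → 4-byte char #3 = F0 A5 80 A7.
Offset 12: leading byte 0xE5 = 11100101 → 3-byte char #4 = E5 8F 99.
Offset 15: leading byte 0xEC = 11101100 → 3-byte char #5 = EC 89 BD.
Leading byte 0xEC = 11101100 matches 1110xxxx → 3-byte sequence.
Byte 1: 0xEC = 11101100, payload 1100 (4 bits).
Byte 2: 0x89 = 10001001 (10xxxxxx ✓), payload 001001.
Byte 3: 0xBD = 10111101 (10xxxxxx ✓), payload 111101.
Concatenate: 1100001001111101 = 0xC27D (16 bits → U+C27D).

U+C27D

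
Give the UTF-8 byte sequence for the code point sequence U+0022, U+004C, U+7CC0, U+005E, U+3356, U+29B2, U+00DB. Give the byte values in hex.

22 4C E7 B3 80 5E E3 8D 96 E2 A6 B2 C3 9B

U+0022: 1-byte form → 22.
U+004C: 1-byte form → 4C.
U+7CC0: 3-byte form → E7 B3 80.
U+005E: 1-byte form → 5E.
U+3356: 3-byte form → E3 8D 96.
U+29B2: 3-byte form → E2 A6 B2.
U+00DB: 2-byte form → C3 9B.
Concatenated (14 bytes): 22 4C E7 B3 80 5E E3 8D 96 E2 A6 B2 C3 9B.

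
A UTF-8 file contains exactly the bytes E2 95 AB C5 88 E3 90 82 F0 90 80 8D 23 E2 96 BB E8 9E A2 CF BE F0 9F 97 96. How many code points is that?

9

Byte at offset 0: 0xE2 = 11100010 → 3-byte char (#1). Advance 3.
Byte at offset 3: 0xC5 = 11000101 → 2-byte char (#2). Advance 2.
Byte at offset 5: 0xE3 = 11100011 → 3-byte char (#3). Advance 3.
Byte at offset 8: 0xF0 = 11110000 → 4-byte char (#4). Advance 4.
Byte at offset 12: 0x23 = 00100011 → 1-byte char (#5). Advance 1.
Byte at offset 13: 0xE2 = 11100010 → 3-byte char (#6). Advance 3.
Byte at offset 16: 0xE8 = 11101000 → 3-byte char (#7). Advance 3.
Byte at offset 19: 0xCF = 11001111 → 2-byte char (#8). Advance 2.
Byte at offset 21: 0xF0 = 11110000 → 4-byte char (#9). Advance 4.
Reached end at offset 25 after 9 code points.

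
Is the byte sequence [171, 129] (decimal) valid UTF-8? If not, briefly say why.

invalid (continuation byte with no leading byte)

Byte 0xAB = 10101011 has the form 10xxxxxx — a continuation byte — but there is no preceding leading byte.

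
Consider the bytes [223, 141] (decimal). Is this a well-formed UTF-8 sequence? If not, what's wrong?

Leading byte 0xDF = 11011111 → 2-byte form.
Continuation bytes 0x8D=10001101 all match 10xxxxxx.
Decoded value 0x7CD is ≥ 0x80 (shortest form) and not a surrogate.

valid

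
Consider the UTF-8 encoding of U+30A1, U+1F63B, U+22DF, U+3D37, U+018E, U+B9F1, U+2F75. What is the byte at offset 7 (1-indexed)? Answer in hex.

0xBB

1-indexed offset 7 is 0-indexed offset 6.
U+30A1 → 3-byte form E3 82 A1 at offsets 0–2.
U+1F63B → 4-byte form F0 9F 98 BB at offsets 3–6.
Offset 6 falls in char 2's range; it's byte 4 of F0 9F 98 BB = 0xBB.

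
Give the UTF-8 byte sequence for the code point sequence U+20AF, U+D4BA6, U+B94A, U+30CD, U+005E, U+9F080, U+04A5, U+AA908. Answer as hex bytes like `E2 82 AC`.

E2 82 AF F3 94 AE A6 EB A5 8A E3 83 8D 5E F2 9F 82 80 D2 A5 F2 AA A4 88

U+20AF: 3-byte form → E2 82 AF.
U+D4BA6: 4-byte form → F3 94 AE A6.
U+B94A: 3-byte form → EB A5 8A.
U+30CD: 3-byte form → E3 83 8D.
U+005E: 1-byte form → 5E.
U+9F080: 4-byte form → F2 9F 82 80.
U+04A5: 2-byte form → D2 A5.
U+AA908: 4-byte form → F2 AA A4 88.
Concatenated (24 bytes): E2 82 AF F3 94 AE A6 EB A5 8A E3 83 8D 5E F2 9F 82 80 D2 A5 F2 AA A4 88.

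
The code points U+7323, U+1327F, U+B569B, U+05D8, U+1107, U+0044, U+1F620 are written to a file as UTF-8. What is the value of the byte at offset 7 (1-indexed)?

0xBF

1-indexed offset 7 is 0-indexed offset 6.
U+7323 → 3-byte form E7 8C A3 at offsets 0–2.
U+1327F → 4-byte form F0 93 89 BF at offsets 3–6.
Offset 6 falls in char 2's range; it's byte 4 of F0 93 89 BF = 0xBF.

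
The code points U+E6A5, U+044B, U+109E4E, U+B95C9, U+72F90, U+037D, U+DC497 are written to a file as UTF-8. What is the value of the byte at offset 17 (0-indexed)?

0xCD

U+E6A5 → 3-byte form EE 9A A5 at offsets 0–2.
U+044B → 2-byte form D1 8B at offsets 3–4.
U+109E4E → 4-byte form F4 89 B9 8E at offsets 5–8.
U+B95C9 → 4-byte form F2 B9 97 89 at offsets 9–12.
U+72F90 → 4-byte form F1 B2 BE 90 at offsets 13–16.
U+037D → 2-byte form CD BD at offsets 17–18.
Offset 17 falls in char 6's range; it's byte 1 of CD BD = 0xCD.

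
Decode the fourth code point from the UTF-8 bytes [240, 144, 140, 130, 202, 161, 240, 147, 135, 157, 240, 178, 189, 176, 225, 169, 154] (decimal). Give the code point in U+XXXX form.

Offset 0: leading byte 0xF0 = 11110000 → 4-byte char #1 = F0 90 8C 82.
Offset 4: leading byte 0xCA = 11001010 → 2-byte char #2 = CA A1.
Offset 6: leading byte 0xF0 = 11110000 → 4-byte char #3 = F0 93 87 9D.
Offset 10: leading byte 0xF0 = 11110000 → 4-byte char #4 = F0 B2 BD B0.
Leading byte 0xF0 = 11110000 matches 11110xxx → 4-byte sequence.
Byte 1: 0xF0 = 11110000, payload 000 (3 bits).
Byte 2: 0xB2 = 10110010 (10xxxxxx ✓), payload 110010.
Byte 3: 0xBD = 10111101 (10xxxxxx ✓), payload 111101.
Byte 4: 0xB0 = 10110000 (10xxxxxx ✓), payload 110000.
Concatenate: 000110010111101110000 = 0x32F70 (21 bits → U+32F70).

U+32F70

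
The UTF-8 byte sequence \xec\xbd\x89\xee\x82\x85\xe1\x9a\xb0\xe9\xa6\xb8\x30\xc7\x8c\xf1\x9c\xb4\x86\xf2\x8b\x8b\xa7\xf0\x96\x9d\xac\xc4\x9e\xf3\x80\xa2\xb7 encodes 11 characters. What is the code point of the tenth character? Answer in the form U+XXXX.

Offset 0: leading byte 0xEC = 11101100 → 3-byte char #1 = EC BD 89.
Offset 3: leading byte 0xEE = 11101110 → 3-byte char #2 = EE 82 85.
Offset 6: leading byte 0xE1 = 11100001 → 3-byte char #3 = E1 9A B0.
Offset 9: leading byte 0xE9 = 11101001 → 3-byte char #4 = E9 A6 B8.
Offset 12: leading byte 0x30 = 00110000 → 1-byte char #5 = 30.
Offset 13: leading byte 0xC7 = 11000111 → 2-byte char #6 = C7 8C.
Offset 15: leading byte 0xF1 = 11110001 → 4-byte char #7 = F1 9C B4 86.
Offset 19: leading byte 0xF2 = 11110010 → 4-byte char #8 = F2 8B 8B A7.
Offset 23: leading byte 0xF0 = 11110000 → 4-byte char #9 = F0 96 9D AC.
Offset 27: leading byte 0xC4 = 11000100 → 2-byte char #10 = C4 9E.
Leading byte 0xC4 = 11000100 matches 110xxxxx → 2-byte sequence.
Byte 1: 0xC4 = 11000100, payload 00100 (5 bits).
Byte 2: 0x9E = 10011110 (10xxxxxx ✓), payload 011110.
Concatenate: 00100011110 = 0x11E (11 bits → U+011E).

U+011E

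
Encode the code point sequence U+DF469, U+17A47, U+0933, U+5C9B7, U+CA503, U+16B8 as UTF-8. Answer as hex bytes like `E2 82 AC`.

F3 9F 91 A9 F0 97 A9 87 E0 A4 B3 F1 9C A6 B7 F3 8A 94 83 E1 9A B8

U+DF469: 4-byte form → F3 9F 91 A9.
U+17A47: 4-byte form → F0 97 A9 87.
U+0933: 3-byte form → E0 A4 B3.
U+5C9B7: 4-byte form → F1 9C A6 B7.
U+CA503: 4-byte form → F3 8A 94 83.
U+16B8: 3-byte form → E1 9A B8.
Concatenated (22 bytes): F3 9F 91 A9 F0 97 A9 87 E0 A4 B3 F1 9C A6 B7 F3 8A 94 83 E1 9A B8.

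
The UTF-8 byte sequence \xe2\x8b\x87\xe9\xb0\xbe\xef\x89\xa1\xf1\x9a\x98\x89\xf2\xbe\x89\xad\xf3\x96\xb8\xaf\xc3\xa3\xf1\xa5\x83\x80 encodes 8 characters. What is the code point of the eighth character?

U+650C0

Offset 0: leading byte 0xE2 = 11100010 → 3-byte char #1 = E2 8B 87.
Offset 3: leading byte 0xE9 = 11101001 → 3-byte char #2 = E9 B0 BE.
Offset 6: leading byte 0xEF = 11101111 → 3-byte char #3 = EF 89 A1.
Offset 9: leading byte 0xF1 = 11110001 → 4-byte char #4 = F1 9A 98 89.
Offset 13: leading byte 0xF2 = 11110010 → 4-byte char #5 = F2 BE 89 AD.
Offset 17: leading byte 0xF3 = 11110011 → 4-byte char #6 = F3 96 B8 AF.
Offset 21: leading byte 0xC3 = 11000011 → 2-byte char #7 = C3 A3.
Offset 23: leading byte 0xF1 = 11110001 → 4-byte char #8 = F1 A5 83 80.
Leading byte 0xF1 = 11110001 matches 11110xxx → 4-byte sequence.
Byte 1: 0xF1 = 11110001, payload 001 (3 bits).
Byte 2: 0xA5 = 10100101 (10xxxxxx ✓), payload 100101.
Byte 3: 0x83 = 10000011 (10xxxxxx ✓), payload 000011.
Byte 4: 0x80 = 10000000 (10xxxxxx ✓), payload 000000.
Concatenate: 001100101000011000000 = 0x650C0 (21 bits → U+650C0).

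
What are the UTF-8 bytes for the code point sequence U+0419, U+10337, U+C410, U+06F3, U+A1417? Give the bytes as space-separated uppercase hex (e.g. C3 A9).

D0 99 F0 90 8C B7 EC 90 90 DB B3 F2 A1 90 97

U+0419: 2-byte form → D0 99.
U+10337: 4-byte form → F0 90 8C B7.
U+C410: 3-byte form → EC 90 90.
U+06F3: 2-byte form → DB B3.
U+A1417: 4-byte form → F2 A1 90 97.
Concatenated (15 bytes): D0 99 F0 90 8C B7 EC 90 90 DB B3 F2 A1 90 97.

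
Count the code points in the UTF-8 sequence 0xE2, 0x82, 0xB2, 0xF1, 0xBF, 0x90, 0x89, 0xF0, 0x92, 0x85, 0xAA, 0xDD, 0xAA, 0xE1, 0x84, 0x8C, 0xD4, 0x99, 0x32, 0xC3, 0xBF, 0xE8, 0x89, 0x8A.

Byte at offset 0: 0xE2 = 11100010 → 3-byte char (#1). Advance 3.
Byte at offset 3: 0xF1 = 11110001 → 4-byte char (#2). Advance 4.
Byte at offset 7: 0xF0 = 11110000 → 4-byte char (#3). Advance 4.
Byte at offset 11: 0xDD = 11011101 → 2-byte char (#4). Advance 2.
Byte at offset 13: 0xE1 = 11100001 → 3-byte char (#5). Advance 3.
Byte at offset 16: 0xD4 = 11010100 → 2-byte char (#6). Advance 2.
Byte at offset 18: 0x32 = 00110010 → 1-byte char (#7). Advance 1.
Byte at offset 19: 0xC3 = 11000011 → 2-byte char (#8). Advance 2.
Byte at offset 21: 0xE8 = 11101000 → 3-byte char (#9). Advance 3.
Reached end at offset 24 after 9 code points.

9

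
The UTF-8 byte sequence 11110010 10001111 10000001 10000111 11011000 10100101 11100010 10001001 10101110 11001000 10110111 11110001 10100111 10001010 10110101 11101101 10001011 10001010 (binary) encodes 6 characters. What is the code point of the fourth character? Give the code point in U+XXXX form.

Offset 0: leading byte 0xF2 = 11110010 → 4-byte char #1 = F2 8F 81 87.
Offset 4: leading byte 0xD8 = 11011000 → 2-byte char #2 = D8 A5.
Offset 6: leading byte 0xE2 = 11100010 → 3-byte char #3 = E2 89 AE.
Offset 9: leading byte 0xC8 = 11001000 → 2-byte char #4 = C8 B7.
Leading byte 0xC8 = 11001000 matches 110xxxxx → 2-byte sequence.
Byte 1: 0xC8 = 11001000, payload 01000 (5 bits).
Byte 2: 0xB7 = 10110111 (10xxxxxx ✓), payload 110111.
Concatenate: 01000110111 = 0x237 (11 bits → U+0237).

U+0237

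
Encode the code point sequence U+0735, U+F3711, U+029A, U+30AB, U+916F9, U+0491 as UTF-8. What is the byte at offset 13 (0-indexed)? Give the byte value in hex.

U+0735 → 2-byte form DC B5 at offsets 0–1.
U+F3711 → 4-byte form F3 B3 9C 91 at offsets 2–5.
U+029A → 2-byte form CA 9A at offsets 6–7.
U+30AB → 3-byte form E3 82 AB at offsets 8–10.
U+916F9 → 4-byte form F2 91 9B B9 at offsets 11–14.
Offset 13 falls in char 5's range; it's byte 3 of F2 91 9B B9 = 0x9B.

0x9B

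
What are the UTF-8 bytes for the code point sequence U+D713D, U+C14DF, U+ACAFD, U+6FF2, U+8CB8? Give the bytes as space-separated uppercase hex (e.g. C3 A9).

U+D713D: 4-byte form → F3 97 84 BD.
U+C14DF: 4-byte form → F3 81 93 9F.
U+ACAFD: 4-byte form → F2 AC AB BD.
U+6FF2: 3-byte form → E6 BF B2.
U+8CB8: 3-byte form → E8 B2 B8.
Concatenated (18 bytes): F3 97 84 BD F3 81 93 9F F2 AC AB BD E6 BF B2 E8 B2 B8.

F3 97 84 BD F3 81 93 9F F2 AC AB BD E6 BF B2 E8 B2 B8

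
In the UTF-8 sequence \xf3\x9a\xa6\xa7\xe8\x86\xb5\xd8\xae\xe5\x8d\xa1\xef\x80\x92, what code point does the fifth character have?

U+F012

Offset 0: leading byte 0xF3 = 11110011 → 4-byte char #1 = F3 9A A6 A7.
Offset 4: leading byte 0xE8 = 11101000 → 3-byte char #2 = E8 86 B5.
Offset 7: leading byte 0xD8 = 11011000 → 2-byte char #3 = D8 AE.
Offset 9: leading byte 0xE5 = 11100101 → 3-byte char #4 = E5 8D A1.
Offset 12: leading byte 0xEF = 11101111 → 3-byte char #5 = EF 80 92.
Leading byte 0xEF = 11101111 matches 1110xxxx → 3-byte sequence.
Byte 1: 0xEF = 11101111, payload 1111 (4 bits).
Byte 2: 0x80 = 10000000 (10xxxxxx ✓), payload 000000.
Byte 3: 0x92 = 10010010 (10xxxxxx ✓), payload 010010.
Concatenate: 1111000000010010 = 0xF012 (16 bits → U+F012).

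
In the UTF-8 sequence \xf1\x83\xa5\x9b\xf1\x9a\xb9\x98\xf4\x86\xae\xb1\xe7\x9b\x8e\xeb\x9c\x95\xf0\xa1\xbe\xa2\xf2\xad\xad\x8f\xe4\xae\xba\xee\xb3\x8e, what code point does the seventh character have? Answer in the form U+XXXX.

U+ADB4F

Offset 0: leading byte 0xF1 = 11110001 → 4-byte char #1 = F1 83 A5 9B.
Offset 4: leading byte 0xF1 = 11110001 → 4-byte char #2 = F1 9A B9 98.
Offset 8: leading byte 0xF4 = 11110100 → 4-byte char #3 = F4 86 AE B1.
Offset 12: leading byte 0xE7 = 11100111 → 3-byte char #4 = E7 9B 8E.
Offset 15: leading byte 0xEB = 11101011 → 3-byte char #5 = EB 9C 95.
Offset 18: leading byte 0xF0 = 11110000 → 4-byte char #6 = F0 A1 BE A2.
Offset 22: leading byte 0xF2 = 11110010 → 4-byte char #7 = F2 AD AD 8F.
Leading byte 0xF2 = 11110010 matches 11110xxx → 4-byte sequence.
Byte 1: 0xF2 = 11110010, payload 010 (3 bits).
Byte 2: 0xAD = 10101101 (10xxxxxx ✓), payload 101101.
Byte 3: 0xAD = 10101101 (10xxxxxx ✓), payload 101101.
Byte 4: 0x8F = 10001111 (10xxxxxx ✓), payload 001111.
Concatenate: 010101101101101001111 = 0xADB4F (21 bits → U+ADB4F).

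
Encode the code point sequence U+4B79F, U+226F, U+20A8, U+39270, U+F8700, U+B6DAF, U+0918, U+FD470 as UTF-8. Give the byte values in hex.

F1 8B 9E 9F E2 89 AF E2 82 A8 F0 B9 89 B0 F3 B8 9C 80 F2 B6 B6 AF E0 A4 98 F3 BD 91 B0

U+4B79F: 4-byte form → F1 8B 9E 9F.
U+226F: 3-byte form → E2 89 AF.
U+20A8: 3-byte form → E2 82 A8.
U+39270: 4-byte form → F0 B9 89 B0.
U+F8700: 4-byte form → F3 B8 9C 80.
U+B6DAF: 4-byte form → F2 B6 B6 AF.
U+0918: 3-byte form → E0 A4 98.
U+FD470: 4-byte form → F3 BD 91 B0.
Concatenated (29 bytes): F1 8B 9E 9F E2 89 AF E2 82 A8 F0 B9 89 B0 F3 B8 9C 80 F2 B6 B6 AF E0 A4 98 F3 BD 91 B0.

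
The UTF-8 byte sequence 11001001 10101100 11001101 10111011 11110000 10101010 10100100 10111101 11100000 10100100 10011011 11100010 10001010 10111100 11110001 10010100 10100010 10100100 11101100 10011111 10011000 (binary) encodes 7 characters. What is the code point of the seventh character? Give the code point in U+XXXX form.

U+C7D8

Offset 0: leading byte 0xC9 = 11001001 → 2-byte char #1 = C9 AC.
Offset 2: leading byte 0xCD = 11001101 → 2-byte char #2 = CD BB.
Offset 4: leading byte 0xF0 = 11110000 → 4-byte char #3 = F0 AA A4 BD.
Offset 8: leading byte 0xE0 = 11100000 → 3-byte char #4 = E0 A4 9B.
Offset 11: leading byte 0xE2 = 11100010 → 3-byte char #5 = E2 8A BC.
Offset 14: leading byte 0xF1 = 11110001 → 4-byte char #6 = F1 94 A2 A4.
Offset 18: leading byte 0xEC = 11101100 → 3-byte char #7 = EC 9F 98.
Leading byte 0xEC = 11101100 matches 1110xxxx → 3-byte sequence.
Byte 1: 0xEC = 11101100, payload 1100 (4 bits).
Byte 2: 0x9F = 10011111 (10xxxxxx ✓), payload 011111.
Byte 3: 0x98 = 10011000 (10xxxxxx ✓), payload 011000.
Concatenate: 1100011111011000 = 0xC7D8 (16 bits → U+C7D8).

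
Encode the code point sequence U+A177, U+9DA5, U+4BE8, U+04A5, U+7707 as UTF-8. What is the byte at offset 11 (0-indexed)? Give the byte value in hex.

0xE7

U+A177 → 3-byte form EA 85 B7 at offsets 0–2.
U+9DA5 → 3-byte form E9 B6 A5 at offsets 3–5.
U+4BE8 → 3-byte form E4 AF A8 at offsets 6–8.
U+04A5 → 2-byte form D2 A5 at offsets 9–10.
U+7707 → 3-byte form E7 9C 87 at offsets 11–13.
Offset 11 falls in char 5's range; it's byte 1 of E7 9C 87 = 0xE7.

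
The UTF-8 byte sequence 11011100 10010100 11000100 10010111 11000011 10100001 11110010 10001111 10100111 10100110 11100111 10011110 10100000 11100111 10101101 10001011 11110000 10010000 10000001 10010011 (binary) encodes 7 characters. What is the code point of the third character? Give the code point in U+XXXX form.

Offset 0: leading byte 0xDC = 11011100 → 2-byte char #1 = DC 94.
Offset 2: leading byte 0xC4 = 11000100 → 2-byte char #2 = C4 97.
Offset 4: leading byte 0xC3 = 11000011 → 2-byte char #3 = C3 A1.
Leading byte 0xC3 = 11000011 matches 110xxxxx → 2-byte sequence.
Byte 1: 0xC3 = 11000011, payload 00011 (5 bits).
Byte 2: 0xA1 = 10100001 (10xxxxxx ✓), payload 100001.
Concatenate: 00011100001 = 0xE1 (11 bits → U+00E1).

U+00E1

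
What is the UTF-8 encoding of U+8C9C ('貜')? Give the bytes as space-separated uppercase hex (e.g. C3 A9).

U+8C9C = 0x8C9C = 35996 decimal. In range U+0800–U+FFFF → 3-byte form: 1110xxxx 10xxxxxx 10xxxxxx.
Binary (16 bits): 1000110010011100.
Split 4+6+6: 1000 | 110010 | 011100.
Byte 1: 11101000 = 0xE8.
Byte 2: 10110010 = 0xB2.
Byte 3: 10011100 = 0x9C.

E8 B2 9C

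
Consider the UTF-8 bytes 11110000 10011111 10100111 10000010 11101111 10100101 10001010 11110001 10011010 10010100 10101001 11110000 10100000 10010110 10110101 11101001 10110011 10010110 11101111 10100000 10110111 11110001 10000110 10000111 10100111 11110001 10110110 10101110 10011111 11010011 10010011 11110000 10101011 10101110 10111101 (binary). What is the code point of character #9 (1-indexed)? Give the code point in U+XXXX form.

Offset 0: leading byte 0xF0 = 11110000 → 4-byte char #1 = F0 9F A7 82.
Offset 4: leading byte 0xEF = 11101111 → 3-byte char #2 = EF A5 8A.
Offset 7: leading byte 0xF1 = 11110001 → 4-byte char #3 = F1 9A 94 A9.
Offset 11: leading byte 0xF0 = 11110000 → 4-byte char #4 = F0 A0 96 B5.
Offset 15: leading byte 0xE9 = 11101001 → 3-byte char #5 = E9 B3 96.
Offset 18: leading byte 0xEF = 11101111 → 3-byte char #6 = EF A0 B7.
Offset 21: leading byte 0xF1 = 11110001 → 4-byte char #7 = F1 86 87 A7.
Offset 25: leading byte 0xF1 = 11110001 → 4-byte char #8 = F1 B6 AE 9F.
Offset 29: leading byte 0xD3 = 11010011 → 2-byte char #9 = D3 93.
Leading byte 0xD3 = 11010011 matches 110xxxxx → 2-byte sequence.
Byte 1: 0xD3 = 11010011, payload 10011 (5 bits).
Byte 2: 0x93 = 10010011 (10xxxxxx ✓), payload 010011.
Concatenate: 10011010011 = 0x4D3 (11 bits → U+04D3).

U+04D3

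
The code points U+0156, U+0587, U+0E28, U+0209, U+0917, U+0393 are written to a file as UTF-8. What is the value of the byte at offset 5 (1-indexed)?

0xE0

1-indexed offset 5 is 0-indexed offset 4.
U+0156 → 2-byte form C5 96 at offsets 0–1.
U+0587 → 2-byte form D6 87 at offsets 2–3.
U+0E28 → 3-byte form E0 B8 A8 at offsets 4–6.
Offset 4 falls in char 3's range; it's byte 1 of E0 B8 A8 = 0xE0.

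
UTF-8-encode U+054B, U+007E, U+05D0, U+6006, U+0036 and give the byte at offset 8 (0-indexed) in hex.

U+054B → 2-byte form D5 8B at offsets 0–1.
U+007E → 1-byte form 7E at offsets 2–2.
U+05D0 → 2-byte form D7 90 at offsets 3–4.
U+6006 → 3-byte form E6 80 86 at offsets 5–7.
U+0036 → 1-byte form 36 at offsets 8–8.
Offset 8 falls in char 5's range; it's byte 1 of 36 = 0x36.

0x36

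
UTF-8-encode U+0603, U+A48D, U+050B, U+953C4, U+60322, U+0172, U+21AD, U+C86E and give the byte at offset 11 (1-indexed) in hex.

0x84

1-indexed offset 11 is 0-indexed offset 10.
U+0603 → 2-byte form D8 83 at offsets 0–1.
U+A48D → 3-byte form EA 92 8D at offsets 2–4.
U+050B → 2-byte form D4 8B at offsets 5–6.
U+953C4 → 4-byte form F2 95 8F 84 at offsets 7–10.
Offset 10 falls in char 4's range; it's byte 4 of F2 95 8F 84 = 0x84.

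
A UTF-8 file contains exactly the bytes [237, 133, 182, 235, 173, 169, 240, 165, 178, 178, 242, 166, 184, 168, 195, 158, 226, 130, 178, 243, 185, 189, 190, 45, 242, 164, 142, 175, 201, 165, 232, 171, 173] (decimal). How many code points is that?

Byte at offset 0: 0xED = 11101101 → 3-byte char (#1). Advance 3.
Byte at offset 3: 0xEB = 11101011 → 3-byte char (#2). Advance 3.
Byte at offset 6: 0xF0 = 11110000 → 4-byte char (#3). Advance 4.
Byte at offset 10: 0xF2 = 11110010 → 4-byte char (#4). Advance 4.
Byte at offset 14: 0xC3 = 11000011 → 2-byte char (#5). Advance 2.
Byte at offset 16: 0xE2 = 11100010 → 3-byte char (#6). Advance 3.
Byte at offset 19: 0xF3 = 11110011 → 4-byte char (#7). Advance 4.
Byte at offset 23: 0x2D = 00101101 → 1-byte char (#8). Advance 1.
Byte at offset 24: 0xF2 = 11110010 → 4-byte char (#9). Advance 4.
Byte at offset 28: 0xC9 = 11001001 → 2-byte char (#10). Advance 2.
Byte at offset 30: 0xE8 = 11101000 → 3-byte char (#11). Advance 3.
Reached end at offset 33 after 11 code points.

11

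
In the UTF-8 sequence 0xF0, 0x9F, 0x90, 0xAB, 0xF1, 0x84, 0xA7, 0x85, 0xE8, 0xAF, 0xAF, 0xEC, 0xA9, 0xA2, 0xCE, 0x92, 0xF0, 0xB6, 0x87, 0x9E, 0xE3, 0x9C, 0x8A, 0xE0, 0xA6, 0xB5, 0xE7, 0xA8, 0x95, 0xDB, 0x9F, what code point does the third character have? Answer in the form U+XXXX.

Offset 0: leading byte 0xF0 = 11110000 → 4-byte char #1 = F0 9F 90 AB.
Offset 4: leading byte 0xF1 = 11110001 → 4-byte char #2 = F1 84 A7 85.
Offset 8: leading byte 0xE8 = 11101000 → 3-byte char #3 = E8 AF AF.
Leading byte 0xE8 = 11101000 matches 1110xxxx → 3-byte sequence.
Byte 1: 0xE8 = 11101000, payload 1000 (4 bits).
Byte 2: 0xAF = 10101111 (10xxxxxx ✓), payload 101111.
Byte 3: 0xAF = 10101111 (10xxxxxx ✓), payload 101111.
Concatenate: 1000101111101111 = 0x8BEF (16 bits → U+8BEF).

U+8BEF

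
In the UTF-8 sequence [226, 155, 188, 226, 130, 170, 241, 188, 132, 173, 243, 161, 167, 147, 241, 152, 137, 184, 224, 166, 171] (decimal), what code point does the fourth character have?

U+E19D3

Offset 0: leading byte 0xE2 = 11100010 → 3-byte char #1 = E2 9B BC.
Offset 3: leading byte 0xE2 = 11100010 → 3-byte char #2 = E2 82 AA.
Offset 6: leading byte 0xF1 = 11110001 → 4-byte char #3 = F1 BC 84 AD.
Offset 10: leading byte 0xF3 = 11110011 → 4-byte char #4 = F3 A1 A7 93.
Leading byte 0xF3 = 11110011 matches 11110xxx → 4-byte sequence.
Byte 1: 0xF3 = 11110011, payload 011 (3 bits).
Byte 2: 0xA1 = 10100001 (10xxxxxx ✓), payload 100001.
Byte 3: 0xA7 = 10100111 (10xxxxxx ✓), payload 100111.
Byte 4: 0x93 = 10010011 (10xxxxxx ✓), payload 010011.
Concatenate: 011100001100111010011 = 0xE19D3 (21 bits → U+E19D3).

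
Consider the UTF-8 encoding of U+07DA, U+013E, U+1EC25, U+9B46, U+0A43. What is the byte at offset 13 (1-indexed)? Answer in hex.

0xA9

1-indexed offset 13 is 0-indexed offset 12.
U+07DA → 2-byte form DF 9A at offsets 0–1.
U+013E → 2-byte form C4 BE at offsets 2–3.
U+1EC25 → 4-byte form F0 9E B0 A5 at offsets 4–7.
U+9B46 → 3-byte form E9 AD 86 at offsets 8–10.
U+0A43 → 3-byte form E0 A9 83 at offsets 11–13.
Offset 12 falls in char 5's range; it's byte 2 of E0 A9 83 = 0xA9.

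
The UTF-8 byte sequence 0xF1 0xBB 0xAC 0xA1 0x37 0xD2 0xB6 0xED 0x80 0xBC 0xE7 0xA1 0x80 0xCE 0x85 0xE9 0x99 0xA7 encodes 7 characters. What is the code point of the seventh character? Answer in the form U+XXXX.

U+9667

Offset 0: leading byte 0xF1 = 11110001 → 4-byte char #1 = F1 BB AC A1.
Offset 4: leading byte 0x37 = 00110111 → 1-byte char #2 = 37.
Offset 5: leading byte 0xD2 = 11010010 → 2-byte char #3 = D2 B6.
Offset 7: leading byte 0xED = 11101101 → 3-byte char #4 = ED 80 BC.
Offset 10: leading byte 0xE7 = 11100111 → 3-byte char #5 = E7 A1 80.
Offset 13: leading byte 0xCE = 11001110 → 2-byte char #6 = CE 85.
Offset 15: leading byte 0xE9 = 11101001 → 3-byte char #7 = E9 99 A7.
Leading byte 0xE9 = 11101001 matches 1110xxxx → 3-byte sequence.
Byte 1: 0xE9 = 11101001, payload 1001 (4 bits).
Byte 2: 0x99 = 10011001 (10xxxxxx ✓), payload 011001.
Byte 3: 0xA7 = 10100111 (10xxxxxx ✓), payload 100111.
Concatenate: 1001011001100111 = 0x9667 (16 bits → U+9667).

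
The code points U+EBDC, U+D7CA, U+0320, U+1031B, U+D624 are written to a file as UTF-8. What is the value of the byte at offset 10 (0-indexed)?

U+EBDC → 3-byte form EE AF 9C at offsets 0–2.
U+D7CA → 3-byte form ED 9F 8A at offsets 3–5.
U+0320 → 2-byte form CC A0 at offsets 6–7.
U+1031B → 4-byte form F0 90 8C 9B at offsets 8–11.
Offset 10 falls in char 4's range; it's byte 3 of F0 90 8C 9B = 0x8C.

0x8C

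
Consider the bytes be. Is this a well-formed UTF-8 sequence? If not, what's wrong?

Byte 0xBE = 10111110 has the form 10xxxxxx — a continuation byte — but there is no preceding leading byte.

invalid (continuation byte with no leading byte)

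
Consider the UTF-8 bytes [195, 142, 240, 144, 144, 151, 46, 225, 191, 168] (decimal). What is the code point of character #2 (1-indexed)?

Offset 0: leading byte 0xC3 = 11000011 → 2-byte char #1 = C3 8E.
Offset 2: leading byte 0xF0 = 11110000 → 4-byte char #2 = F0 90 90 97.
Leading byte 0xF0 = 11110000 matches 11110xxx → 4-byte sequence.
Byte 1: 0xF0 = 11110000, payload 000 (3 bits).
Byte 2: 0x90 = 10010000 (10xxxxxx ✓), payload 010000.
Byte 3: 0x90 = 10010000 (10xxxxxx ✓), payload 010000.
Byte 4: 0x97 = 10010111 (10xxxxxx ✓), payload 010111.
Concatenate: 000010000010000010111 = 0x10417 (21 bits → U+10417).

U+10417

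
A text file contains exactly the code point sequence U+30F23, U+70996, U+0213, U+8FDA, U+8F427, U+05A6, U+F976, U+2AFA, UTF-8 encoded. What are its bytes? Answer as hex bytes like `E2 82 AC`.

U+30F23: 4-byte form → F0 B0 BC A3.
U+70996: 4-byte form → F1 B0 A6 96.
U+0213: 2-byte form → C8 93.
U+8FDA: 3-byte form → E8 BF 9A.
U+8F427: 4-byte form → F2 8F 90 A7.
U+05A6: 2-byte form → D6 A6.
U+F976: 3-byte form → EF A5 B6.
U+2AFA: 3-byte form → E2 AB BA.
Concatenated (25 bytes): F0 B0 BC A3 F1 B0 A6 96 C8 93 E8 BF 9A F2 8F 90 A7 D6 A6 EF A5 B6 E2 AB BA.

F0 B0 BC A3 F1 B0 A6 96 C8 93 E8 BF 9A F2 8F 90 A7 D6 A6 EF A5 B6 E2 AB BA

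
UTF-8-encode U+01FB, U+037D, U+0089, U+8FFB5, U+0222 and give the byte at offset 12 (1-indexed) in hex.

0xA2

1-indexed offset 12 is 0-indexed offset 11.
U+01FB → 2-byte form C7 BB at offsets 0–1.
U+037D → 2-byte form CD BD at offsets 2–3.
U+0089 → 2-byte form C2 89 at offsets 4–5.
U+8FFB5 → 4-byte form F2 8F BE B5 at offsets 6–9.
U+0222 → 2-byte form C8 A2 at offsets 10–11.
Offset 11 falls in char 5's range; it's byte 2 of C8 A2 = 0xA2.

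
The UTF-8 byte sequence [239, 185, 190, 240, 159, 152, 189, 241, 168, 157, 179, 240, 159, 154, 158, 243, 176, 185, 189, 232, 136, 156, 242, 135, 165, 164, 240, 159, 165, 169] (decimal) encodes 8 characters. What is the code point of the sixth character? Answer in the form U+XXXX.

U+821C

Offset 0: leading byte 0xEF = 11101111 → 3-byte char #1 = EF B9 BE.
Offset 3: leading byte 0xF0 = 11110000 → 4-byte char #2 = F0 9F 98 BD.
Offset 7: leading byte 0xF1 = 11110001 → 4-byte char #3 = F1 A8 9D B3.
Offset 11: leading byte 0xF0 = 11110000 → 4-byte char #4 = F0 9F 9A 9E.
Offset 15: leading byte 0xF3 = 11110011 → 4-byte char #5 = F3 B0 B9 BD.
Offset 19: leading byte 0xE8 = 11101000 → 3-byte char #6 = E8 88 9C.
Leading byte 0xE8 = 11101000 matches 1110xxxx → 3-byte sequence.
Byte 1: 0xE8 = 11101000, payload 1000 (4 bits).
Byte 2: 0x88 = 10001000 (10xxxxxx ✓), payload 001000.
Byte 3: 0x9C = 10011100 (10xxxxxx ✓), payload 011100.
Concatenate: 1000001000011100 = 0x821C (16 bits → U+821C).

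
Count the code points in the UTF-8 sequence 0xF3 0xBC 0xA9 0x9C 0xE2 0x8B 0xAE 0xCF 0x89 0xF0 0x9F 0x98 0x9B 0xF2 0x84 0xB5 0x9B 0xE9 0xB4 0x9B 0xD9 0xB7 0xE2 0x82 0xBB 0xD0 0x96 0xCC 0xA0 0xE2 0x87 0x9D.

Byte at offset 0: 0xF3 = 11110011 → 4-byte char (#1). Advance 4.
Byte at offset 4: 0xE2 = 11100010 → 3-byte char (#2). Advance 3.
Byte at offset 7: 0xCF = 11001111 → 2-byte char (#3). Advance 2.
Byte at offset 9: 0xF0 = 11110000 → 4-byte char (#4). Advance 4.
Byte at offset 13: 0xF2 = 11110010 → 4-byte char (#5). Advance 4.
Byte at offset 17: 0xE9 = 11101001 → 3-byte char (#6). Advance 3.
Byte at offset 20: 0xD9 = 11011001 → 2-byte char (#7). Advance 2.
Byte at offset 22: 0xE2 = 11100010 → 3-byte char (#8). Advance 3.
Byte at offset 25: 0xD0 = 11010000 → 2-byte char (#9). Advance 2.
Byte at offset 27: 0xCC = 11001100 → 2-byte char (#10). Advance 2.
Byte at offset 29: 0xE2 = 11100010 → 3-byte char (#11). Advance 3.
Reached end at offset 32 after 11 code points.

11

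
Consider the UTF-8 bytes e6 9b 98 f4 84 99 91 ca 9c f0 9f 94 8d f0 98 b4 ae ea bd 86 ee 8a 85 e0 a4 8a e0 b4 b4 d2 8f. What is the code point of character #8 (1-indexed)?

U+090A

Offset 0: leading byte 0xE6 = 11100110 → 3-byte char #1 = E6 9B 98.
Offset 3: leading byte 0xF4 = 11110100 → 4-byte char #2 = F4 84 99 91.
Offset 7: leading byte 0xCA = 11001010 → 2-byte char #3 = CA 9C.
Offset 9: leading byte 0xF0 = 11110000 → 4-byte char #4 = F0 9F 94 8D.
Offset 13: leading byte 0xF0 = 11110000 → 4-byte char #5 = F0 98 B4 AE.
Offset 17: leading byte 0xEA = 11101010 → 3-byte char #6 = EA BD 86.
Offset 20: leading byte 0xEE = 11101110 → 3-byte char #7 = EE 8A 85.
Offset 23: leading byte 0xE0 = 11100000 → 3-byte char #8 = E0 A4 8A.
Leading byte 0xE0 = 11100000 matches 1110xxxx → 3-byte sequence.
Byte 1: 0xE0 = 11100000, payload 0000 (4 bits).
Byte 2: 0xA4 = 10100100 (10xxxxxx ✓), payload 100100.
Byte 3: 0x8A = 10001010 (10xxxxxx ✓), payload 001010.
Concatenate: 0000100100001010 = 0x90A (16 bits → U+090A).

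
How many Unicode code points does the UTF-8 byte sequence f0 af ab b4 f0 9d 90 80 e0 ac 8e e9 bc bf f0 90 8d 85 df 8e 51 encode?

Byte at offset 0: 0xF0 = 11110000 → 4-byte char (#1). Advance 4.
Byte at offset 4: 0xF0 = 11110000 → 4-byte char (#2). Advance 4.
Byte at offset 8: 0xE0 = 11100000 → 3-byte char (#3). Advance 3.
Byte at offset 11: 0xE9 = 11101001 → 3-byte char (#4). Advance 3.
Byte at offset 14: 0xF0 = 11110000 → 4-byte char (#5). Advance 4.
Byte at offset 18: 0xDF = 11011111 → 2-byte char (#6). Advance 2.
Byte at offset 20: 0x51 = 01010001 → 1-byte char (#7). Advance 1.
Reached end at offset 21 after 7 code points.

7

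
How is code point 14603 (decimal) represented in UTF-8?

U+390B = 0x390B = 14603 decimal. In range U+0800–U+FFFF → 3-byte form: 1110xxxx 10xxxxxx 10xxxxxx.
Binary (16 bits): 0011100100001011.
Split 4+6+6: 0011 | 100100 | 001011.
Byte 1: 11100011 = 0xE3.
Byte 2: 10100100 = 0xA4.
Byte 3: 10001011 = 0x8B.

E3 A4 8B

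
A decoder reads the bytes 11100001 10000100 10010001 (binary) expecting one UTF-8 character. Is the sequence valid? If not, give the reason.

Leading byte 0xE1 = 11100001 → 3-byte form.
Continuation bytes 0x84=10000100, 0x91=10010001 all match 10xxxxxx.
Decoded value 0x1111 is ≥ 0x800 (shortest form) and not a surrogate.

valid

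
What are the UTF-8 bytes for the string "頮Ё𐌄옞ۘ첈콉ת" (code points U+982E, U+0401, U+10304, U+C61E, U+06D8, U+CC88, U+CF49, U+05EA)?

E9 A0 AE D0 81 F0 90 8C 84 EC 98 9E DB 98 EC B2 88 EC BD 89 D7 AA

U+982E: 3-byte form → E9 A0 AE.
U+0401: 2-byte form → D0 81.
U+10304: 4-byte form → F0 90 8C 84.
U+C61E: 3-byte form → EC 98 9E.
U+06D8: 2-byte form → DB 98.
U+CC88: 3-byte form → EC B2 88.
U+CF49: 3-byte form → EC BD 89.
U+05EA: 2-byte form → D7 AA.
Concatenated (22 bytes): E9 A0 AE D0 81 F0 90 8C 84 EC 98 9E DB 98 EC B2 88 EC BD 89 D7 AA.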